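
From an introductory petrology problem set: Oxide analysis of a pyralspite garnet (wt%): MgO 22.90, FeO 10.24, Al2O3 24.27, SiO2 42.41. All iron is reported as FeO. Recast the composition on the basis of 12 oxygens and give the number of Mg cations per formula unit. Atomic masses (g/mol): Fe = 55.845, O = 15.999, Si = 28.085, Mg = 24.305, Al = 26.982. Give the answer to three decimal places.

MgO: 22.90/40.304 = 0.56818 mol → 0.56818 mol Mg, 0.56818 mol O.
FeO: 10.24/71.844 = 0.14253 mol → 0.14253 mol Fe, 0.14253 mol O.
Al2O3: 24.27/101.961 = 0.23803 mol → 0.47606 mol Al, 0.71409 mol O.
SiO2: 42.41/60.083 = 0.70586 mol → 0.70586 mol Si, 1.41172 mol O.
Total oxygen = 2.83652 mol. Normalization factor = 12/2.83652 = 4.23054.
Mg per 12 O = 0.56818 × 4.23054 = 2.404.

2.404 Mg apfu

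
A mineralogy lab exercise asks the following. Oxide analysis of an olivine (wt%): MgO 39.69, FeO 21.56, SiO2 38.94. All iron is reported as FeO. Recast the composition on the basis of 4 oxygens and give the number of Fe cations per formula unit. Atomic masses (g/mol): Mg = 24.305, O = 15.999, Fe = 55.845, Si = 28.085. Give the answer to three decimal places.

0.465 Fe apfu

MgO (M=40.304): mol = 0.98477; Mg = 0.98477, O = 0.98477.
FeO (M=71.844): mol = 0.30009; Fe = 0.30009, O = 0.30009.
SiO2 (M=60.083): mol = 0.64810; Si = 0.64810, O = 1.29620.
ΣO = 2.58106; factor = 4/ΣO = 1.54975.
Fe apfu = 0.30009 × 1.54975 = 0.465.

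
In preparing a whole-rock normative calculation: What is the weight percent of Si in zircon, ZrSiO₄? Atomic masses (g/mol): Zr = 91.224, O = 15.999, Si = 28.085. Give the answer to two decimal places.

Molar mass of ZrSiO₄: 1·91.224 + 1·28.085 + 4·15.999 = 183.305 g/mol.
Mass of Si per formula unit: 1 × 28.085 = 28.085 g.
Weight fraction Si = 28.085 / 183.305 = 0.1532.

15.32 weight percent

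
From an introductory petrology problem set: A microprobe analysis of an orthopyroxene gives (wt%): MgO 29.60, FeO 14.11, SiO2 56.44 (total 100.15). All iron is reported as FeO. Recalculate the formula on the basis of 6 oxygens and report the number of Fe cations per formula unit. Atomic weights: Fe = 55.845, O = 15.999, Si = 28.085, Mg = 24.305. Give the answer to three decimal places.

MgO (M=40.304): mol = 0.73442; Mg = 0.73442, O = 0.73442.
FeO (M=71.844): mol = 0.19640; Fe = 0.19640, O = 0.19640.
SiO2 (M=60.083): mol = 0.93937; Si = 0.93937, O = 1.87874.
ΣO = 2.80956; factor = 6/ΣO = 2.13557.
Fe apfu = 0.19640 × 2.13557 = 0.419.

0.419 Fe apfu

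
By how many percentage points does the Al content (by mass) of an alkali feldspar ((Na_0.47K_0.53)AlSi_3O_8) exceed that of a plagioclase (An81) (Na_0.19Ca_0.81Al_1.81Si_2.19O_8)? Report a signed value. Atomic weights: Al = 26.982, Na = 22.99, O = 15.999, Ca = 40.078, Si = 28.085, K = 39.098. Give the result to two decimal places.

M((Na_0.47K_0.53)AlSi_3O_8) = 270.756 g/mol, so wt% Al = 26.982/270.756 × 100 = 9.97%.
M(Na_0.19Ca_0.81Al_1.81Si_2.19O_8) = 275.167 g/mol, so wt% Al = 48.837/275.167 × 100 = 17.75%.
9.97 − 17.75 = -7.78 pp.

-7.78 percentage points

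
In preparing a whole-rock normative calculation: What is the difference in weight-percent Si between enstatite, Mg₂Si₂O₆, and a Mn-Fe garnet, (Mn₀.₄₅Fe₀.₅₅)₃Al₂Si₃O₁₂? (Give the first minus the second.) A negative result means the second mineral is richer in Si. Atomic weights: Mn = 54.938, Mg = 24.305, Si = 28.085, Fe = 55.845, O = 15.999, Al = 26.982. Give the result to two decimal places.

First mineral: 56.170 g Si in 200.774 g formula = 27.98 wt% Si.
Second mineral: 84.255 g Si in 496.518 g formula = 16.97 wt% Si.
27.98% − 16.97% gives a difference of 11.01 percentage points.

11.01 percentage points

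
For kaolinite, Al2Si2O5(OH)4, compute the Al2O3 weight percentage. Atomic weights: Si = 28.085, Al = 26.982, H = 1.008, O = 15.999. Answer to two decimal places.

39.50 wt%

M(Al2Si2O5(OH)4) = 258.157 g/mol; M(Al2O3) = 101.961 g/mol.
Moles Al2O3 per formula unit = 2 Al ÷ 2 = 1.0000.
Al2O3 fraction = (1.0000 × 101.961) / 258.157 = 101.961/258.157 = 0.3950.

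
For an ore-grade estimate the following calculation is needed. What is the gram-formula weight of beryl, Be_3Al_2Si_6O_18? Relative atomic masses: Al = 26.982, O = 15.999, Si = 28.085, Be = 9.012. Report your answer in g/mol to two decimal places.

M = 3(9.012) + 2(26.982) + 6(28.085) + 18(15.999)

537.49 g/mol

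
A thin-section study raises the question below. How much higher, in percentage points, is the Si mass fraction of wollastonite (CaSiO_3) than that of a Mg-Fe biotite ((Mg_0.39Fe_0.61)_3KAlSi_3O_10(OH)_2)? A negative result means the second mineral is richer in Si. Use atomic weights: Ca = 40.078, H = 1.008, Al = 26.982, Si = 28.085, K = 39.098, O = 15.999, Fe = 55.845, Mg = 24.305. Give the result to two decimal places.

6.44 percentage points

Si in CaSiO_3: molar mass 116.160 g/mol; 1×28.085 = 28.085 g → 24.18 wt%.
Si in (Mg_0.39Fe_0.61)_3KAlSi_3O_10(OH)_2: molar mass 474.972 g/mol; 3×28.085 = 84.255 g → 17.74 wt%.
Difference = 24.18 − 17.74 = 6.44 percentage points.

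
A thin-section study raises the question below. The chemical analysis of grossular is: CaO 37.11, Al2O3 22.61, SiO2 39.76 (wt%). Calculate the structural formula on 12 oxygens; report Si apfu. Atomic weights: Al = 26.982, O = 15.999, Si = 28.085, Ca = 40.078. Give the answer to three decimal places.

2.996 Si apfu

CaO (M=56.077): mol = 0.66177; Ca = 0.66177, O = 0.66177.
Al2O3 (M=101.961): mol = 0.22175; Al = 0.44350, O = 0.66525.
SiO2 (M=60.083): mol = 0.66175; Si = 0.66175, O = 1.32350.
ΣO = 2.65052; factor = 12/ΣO = 4.52741.
Si apfu = 0.66175 × 4.52741 = 2.996.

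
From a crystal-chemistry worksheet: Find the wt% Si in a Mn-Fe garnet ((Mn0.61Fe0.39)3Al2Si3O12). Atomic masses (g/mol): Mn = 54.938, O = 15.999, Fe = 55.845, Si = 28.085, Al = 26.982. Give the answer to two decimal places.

16.98 weight percent

Molar mass of (Mn0.61Fe0.39)3Al2Si3O12: 1.83×54.938 + 1.17×55.845 + 2×26.982 + 3×28.085 + 12×15.999 = 496.082 g/mol.
Mass of Si per formula unit: 3 × 28.085 = 84.255 g.
Weight fraction Si = 84.255 / 496.082 = 0.1698.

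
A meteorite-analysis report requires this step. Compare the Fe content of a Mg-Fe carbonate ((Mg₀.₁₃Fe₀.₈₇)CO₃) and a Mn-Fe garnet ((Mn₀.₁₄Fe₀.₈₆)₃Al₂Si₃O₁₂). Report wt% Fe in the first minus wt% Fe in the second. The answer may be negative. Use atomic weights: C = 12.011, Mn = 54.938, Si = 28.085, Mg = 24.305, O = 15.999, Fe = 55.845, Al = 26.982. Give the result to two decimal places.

14.51 percentage points

First mineral: 48.585 g Fe in 111.753 g formula = 43.48 wt% Fe.
Second mineral: 144.080 g Fe in 497.361 g formula = 28.97 wt% Fe.
43.48% − 28.97% gives a difference of 14.51 percentage points.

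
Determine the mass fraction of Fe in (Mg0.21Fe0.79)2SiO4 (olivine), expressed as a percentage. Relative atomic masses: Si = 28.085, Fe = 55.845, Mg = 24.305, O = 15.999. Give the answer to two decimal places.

Molar mass of (Mg0.21Fe0.79)2SiO4: 0.42·24.305 + 1.58·55.845 + 1·28.085 + 4·15.999 = 190.524 g/mol.
Mass of Fe per formula unit: 1.58 × 55.845 = 88.235 g.
Weight fraction Fe = 88.235 / 190.524 = 0.4631.

46.31 mass %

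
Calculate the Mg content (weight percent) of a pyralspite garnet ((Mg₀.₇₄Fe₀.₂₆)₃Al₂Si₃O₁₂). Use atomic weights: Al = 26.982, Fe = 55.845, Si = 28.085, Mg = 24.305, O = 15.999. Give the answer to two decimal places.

12.61 weight percent

M((Mg₀.₇₄Fe₀.₂₆)₃Al₂Si₃O₁₂) = 427.723 g/mol.
Mg contributes 2.22 × 24.305 = 53.957 g per mole.
53.957/427.723 = 0.1261 → 12.61%.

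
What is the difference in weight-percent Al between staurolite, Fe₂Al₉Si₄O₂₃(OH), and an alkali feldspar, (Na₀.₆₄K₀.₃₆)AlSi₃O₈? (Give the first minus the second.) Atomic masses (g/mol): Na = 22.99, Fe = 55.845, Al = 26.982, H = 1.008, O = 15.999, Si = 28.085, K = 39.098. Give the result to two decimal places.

18.44 percentage points

Al in Fe₂Al₉Si₄O₂₃(OH): molar mass 851.852 g/mol; 9×26.982 = 242.838 g → 28.51 wt%.
Al in (Na₀.₆₄K₀.₃₆)AlSi₃O₈: molar mass 268.018 g/mol; 1×26.982 = 26.982 g → 10.07 wt%.
Difference = 28.51 − 10.07 = 18.44 percentage points.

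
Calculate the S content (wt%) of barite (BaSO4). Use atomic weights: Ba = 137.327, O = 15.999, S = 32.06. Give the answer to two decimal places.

13.74 wt%

Molar mass of BaSO4: 1*137.327 + 1*32.06 + 4*15.999 = 233.383 g/mol.
Mass of S per formula unit: 1 × 32.06 = 32.060 g.
Weight fraction S = 32.060 / 233.383 = 0.1374.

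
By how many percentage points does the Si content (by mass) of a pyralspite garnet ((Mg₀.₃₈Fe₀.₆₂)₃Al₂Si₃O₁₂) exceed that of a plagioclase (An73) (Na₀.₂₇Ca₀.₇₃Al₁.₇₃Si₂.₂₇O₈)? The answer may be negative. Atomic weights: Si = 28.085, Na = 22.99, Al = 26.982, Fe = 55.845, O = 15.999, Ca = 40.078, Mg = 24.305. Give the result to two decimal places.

First mineral: 84.255 g Si in 461.786 g formula = 18.25 wt% Si.
Second mineral: 63.753 g Si in 273.888 g formula = 23.28 wt% Si.
18.25% − 23.28% gives a difference of -5.03 percentage points.

-5.03 percentage points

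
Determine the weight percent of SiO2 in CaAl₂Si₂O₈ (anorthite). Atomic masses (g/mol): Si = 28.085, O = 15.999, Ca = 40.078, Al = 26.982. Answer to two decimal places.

43.19 wt%

M(CaAl₂Si₂O₈) = 278.204 g/mol; M(SiO2) = 60.083 g/mol.
Moles SiO2 per formula unit = 2 Si ÷ 1 = 2.0000.
SiO2 fraction = (2.0000 × 60.083) / 278.204 = 120.166/278.204 = 0.4319.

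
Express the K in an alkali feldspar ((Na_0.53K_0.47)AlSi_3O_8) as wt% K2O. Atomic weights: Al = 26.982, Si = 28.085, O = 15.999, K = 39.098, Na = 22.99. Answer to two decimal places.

8.20 wt%

M((Na_0.53K_0.47)AlSi_3O_8) = 269.790 g/mol; M(K2O) = 94.195 g/mol.
Moles K2O per formula unit = 0.47 K ÷ 2 = 0.2350.
K2O fraction = (0.2350 × 94.195) / 269.790 = 22.136/269.790 = 0.0820.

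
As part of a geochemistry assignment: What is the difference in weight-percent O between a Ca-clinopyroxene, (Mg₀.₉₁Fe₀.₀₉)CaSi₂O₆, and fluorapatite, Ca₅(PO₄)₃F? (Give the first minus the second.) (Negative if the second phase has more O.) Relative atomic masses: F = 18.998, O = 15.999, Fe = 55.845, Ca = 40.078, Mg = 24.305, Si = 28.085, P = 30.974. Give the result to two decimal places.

5.69 percentage points

M((Mg₀.₉₁Fe₀.₀₉)CaSi₂O₆) = 219.386 g/mol, so wt% O = 95.994/219.386 × 100 = 43.76%.
M(Ca₅(PO₄)₃F) = 504.298 g/mol, so wt% O = 191.988/504.298 × 100 = 38.07%.
43.76 − 38.07 = 5.69 pp.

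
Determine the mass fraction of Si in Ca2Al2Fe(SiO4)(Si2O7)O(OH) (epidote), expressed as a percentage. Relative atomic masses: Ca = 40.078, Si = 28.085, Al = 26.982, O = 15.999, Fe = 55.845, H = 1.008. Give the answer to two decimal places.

Molar mass of Ca2Al2Fe(SiO4)(Si2O7)O(OH): 2*40.078 + 2*26.982 + 1*55.845 + 3*28.085 + 13*15.999 + 1*1.008 = 483.215 g/mol.
Mass of Si per formula unit: 3 × 28.085 = 84.255 g.
Weight fraction Si = 84.255 / 483.215 = 0.1744.

17.44 weight percent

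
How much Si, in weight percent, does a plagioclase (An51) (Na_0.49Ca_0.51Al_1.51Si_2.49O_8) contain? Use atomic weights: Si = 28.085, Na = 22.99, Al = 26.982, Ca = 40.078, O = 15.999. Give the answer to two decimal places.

25.87 weight percent

Molar mass of Na_0.49Ca_0.51Al_1.51Si_2.49O_8: 0.49*22.99 + 0.51*40.078 + 1.51*26.982 + 2.49*28.085 + 8*15.999 = 270.371 g/mol.
Mass of Si per formula unit: 2.49 × 28.085 = 69.932 g.
Weight fraction Si = 69.932 / 270.371 = 0.2587.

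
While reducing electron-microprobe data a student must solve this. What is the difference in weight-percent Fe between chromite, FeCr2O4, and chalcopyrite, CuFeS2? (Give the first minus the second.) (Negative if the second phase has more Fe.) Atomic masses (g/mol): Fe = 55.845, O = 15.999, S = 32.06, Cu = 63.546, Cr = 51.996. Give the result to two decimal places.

Fe in FeCr2O4: molar mass 223.833 g/mol; 1×55.845 = 55.845 g → 24.95 wt%.
Fe in CuFeS2: molar mass 183.511 g/mol; 1×55.845 = 55.845 g → 30.43 wt%.
Difference = 24.95 − 30.43 = -5.48 percentage points.

-5.48 percentage points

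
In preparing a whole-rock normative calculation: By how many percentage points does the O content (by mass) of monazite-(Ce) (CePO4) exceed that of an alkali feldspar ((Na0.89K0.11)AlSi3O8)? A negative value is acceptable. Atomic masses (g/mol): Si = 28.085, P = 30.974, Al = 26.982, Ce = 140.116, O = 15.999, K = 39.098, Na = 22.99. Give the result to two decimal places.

O in CePO4: molar mass 235.086 g/mol; 4×15.999 = 63.996 g → 27.22 wt%.
O in (Na0.89K0.11)AlSi3O8: molar mass 263.991 g/mol; 8×15.999 = 127.992 g → 48.48 wt%.
Difference = 27.22 − 48.48 = -21.26 percentage points.

-21.26 percentage points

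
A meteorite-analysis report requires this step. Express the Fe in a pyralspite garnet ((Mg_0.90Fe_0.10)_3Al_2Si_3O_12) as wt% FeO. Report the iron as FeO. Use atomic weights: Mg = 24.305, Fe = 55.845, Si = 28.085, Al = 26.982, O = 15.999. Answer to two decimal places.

5.22 wt%

Formula mass = 412.584 g/mol.
0.30 Fe → 0.3000 mol FeO per formula unit; M(FeO) = 71.844, so FeO mass = 21.553 g.
21.553/412.584 × 100 = 5.22 wt%.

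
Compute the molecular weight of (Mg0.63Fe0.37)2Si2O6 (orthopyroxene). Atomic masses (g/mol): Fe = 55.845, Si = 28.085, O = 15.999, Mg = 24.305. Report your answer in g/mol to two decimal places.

224.11 g/mol

M = 1.26×24.305 + 0.74×55.845 + 2×28.085 + 6×15.999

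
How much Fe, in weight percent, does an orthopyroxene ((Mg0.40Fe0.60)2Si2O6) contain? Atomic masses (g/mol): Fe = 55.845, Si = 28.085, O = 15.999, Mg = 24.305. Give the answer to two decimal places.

Formula mass = 0.80*24.305 + 1.20*55.845 + 2*28.085 + 6*15.999 = 238.622 g/mol, of which 67.014 g is Fe.
So Fe makes up 67.014/238.622 = 0.2808 of the mass, i.e. 28.08%.

28.08 weight percent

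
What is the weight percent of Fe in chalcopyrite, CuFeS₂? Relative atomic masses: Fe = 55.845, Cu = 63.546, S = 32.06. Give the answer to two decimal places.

30.43 weight percent

Molar mass of CuFeS₂: 1*63.546 + 1*55.845 + 2*32.06 = 183.511 g/mol.
Mass of Fe per formula unit: 1 × 55.845 = 55.845 g.
Weight fraction Fe = 55.845 / 183.511 = 0.3043.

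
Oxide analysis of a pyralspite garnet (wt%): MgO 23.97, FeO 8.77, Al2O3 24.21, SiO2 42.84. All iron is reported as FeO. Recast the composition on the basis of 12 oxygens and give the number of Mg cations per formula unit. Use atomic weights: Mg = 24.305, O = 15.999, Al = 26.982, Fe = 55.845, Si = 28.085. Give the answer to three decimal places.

MgO (M=40.304): mol = 0.59473; Mg = 0.59473, O = 0.59473.
FeO (M=71.844): mol = 0.12207; Fe = 0.12207, O = 0.12207.
Al2O3 (M=101.961): mol = 0.23744; Al = 0.47488, O = 0.71232.
SiO2 (M=60.083): mol = 0.71301; Si = 0.71301, O = 1.42602.
ΣO = 2.85514; factor = 12/ΣO = 4.20295.
Mg apfu = 0.59473 × 4.20295 = 2.500.

2.500 Mg apfu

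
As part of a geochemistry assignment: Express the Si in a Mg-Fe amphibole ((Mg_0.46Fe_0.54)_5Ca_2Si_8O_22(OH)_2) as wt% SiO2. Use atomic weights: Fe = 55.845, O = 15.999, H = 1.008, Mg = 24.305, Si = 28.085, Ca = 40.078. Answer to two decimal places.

Molar mass of (Mg_0.46Fe_0.54)_5Ca_2Si_8O_22(OH)_2 = 2.30*24.305 + 2.70*55.845 + 2*40.078 + 8*28.085 + 24*15.999 + 2*1.008 = 897.511 g/mol.
Each formula unit contains 8 Si, equivalent to 8/1 = 8.0000 mol SiO2.
M(SiO2) = 1×28.085 + 2×15.999 = 60.083 g/mol.
Mass of SiO2 per formula unit = 8.0000 × 60.083 = 480.664 g.
SiO2 wt% = 480.664 / 897.511 × 100 = 53.56%.

53.56 wt%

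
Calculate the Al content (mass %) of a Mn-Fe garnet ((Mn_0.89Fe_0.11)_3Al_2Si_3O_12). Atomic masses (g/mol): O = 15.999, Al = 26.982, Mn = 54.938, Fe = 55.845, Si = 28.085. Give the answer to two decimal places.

10.89 mass %

Molar mass of (Mn_0.89Fe_0.11)_3Al_2Si_3O_12: 2.67*54.938 + 0.33*55.845 + 2*26.982 + 3*28.085 + 12*15.999 = 495.320 g/mol.
Mass of Al per formula unit: 2 × 26.982 = 53.964 g.
Weight fraction Al = 53.964 / 495.320 = 0.1089.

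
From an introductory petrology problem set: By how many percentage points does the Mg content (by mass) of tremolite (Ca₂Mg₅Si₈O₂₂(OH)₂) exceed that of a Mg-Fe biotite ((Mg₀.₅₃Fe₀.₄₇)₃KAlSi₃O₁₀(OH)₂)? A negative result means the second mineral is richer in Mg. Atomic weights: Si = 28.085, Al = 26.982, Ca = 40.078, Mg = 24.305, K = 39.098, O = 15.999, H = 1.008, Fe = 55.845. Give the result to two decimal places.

6.59 percentage points

Mg in Ca₂Mg₅Si₈O₂₂(OH)₂: molar mass 812.353 g/mol; 5×24.305 = 121.525 g → 14.96 wt%.
Mg in (Mg₀.₅₃Fe₀.₄₇)₃KAlSi₃O₁₀(OH)₂: molar mass 461.725 g/mol; 1.59×24.305 = 38.645 g → 8.37 wt%.
Difference = 14.96 − 8.37 = 6.59 percentage points.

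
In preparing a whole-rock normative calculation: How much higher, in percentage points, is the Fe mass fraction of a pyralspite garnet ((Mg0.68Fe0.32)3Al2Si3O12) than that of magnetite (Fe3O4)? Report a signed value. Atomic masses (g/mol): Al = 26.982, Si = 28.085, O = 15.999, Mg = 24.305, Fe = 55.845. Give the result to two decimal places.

-59.99 percentage points

Fe in (Mg0.68Fe0.32)3Al2Si3O12: molar mass 433.400 g/mol; 0.96×55.845 = 53.611 g → 12.37 wt%.
Fe in Fe3O4: molar mass 231.531 g/mol; 3×55.845 = 167.535 g → 72.36 wt%.
Difference = 12.37 − 72.36 = -59.99 percentage points.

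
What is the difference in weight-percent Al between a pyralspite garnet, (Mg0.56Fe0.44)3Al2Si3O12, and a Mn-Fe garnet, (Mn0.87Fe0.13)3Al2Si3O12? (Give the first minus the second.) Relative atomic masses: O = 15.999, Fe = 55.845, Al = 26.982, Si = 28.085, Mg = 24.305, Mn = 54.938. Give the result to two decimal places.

1.24 percentage points

Al in (Mg0.56Fe0.44)3Al2Si3O12: molar mass 444.755 g/mol; 2×26.982 = 53.964 g → 12.13 wt%.
Al in (Mn0.87Fe0.13)3Al2Si3O12: molar mass 495.375 g/mol; 2×26.982 = 53.964 g → 10.89 wt%.
Difference = 12.13 − 10.89 = 1.24 percentage points.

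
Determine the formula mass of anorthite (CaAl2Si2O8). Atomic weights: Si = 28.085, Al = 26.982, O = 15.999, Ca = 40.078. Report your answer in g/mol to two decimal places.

M = 1×40.078 + 2×26.982 + 2×28.085 + 8×15.999

278.20 g/mol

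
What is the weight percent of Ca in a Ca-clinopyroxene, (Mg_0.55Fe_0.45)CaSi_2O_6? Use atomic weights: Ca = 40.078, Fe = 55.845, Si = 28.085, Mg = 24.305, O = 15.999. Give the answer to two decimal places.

17.37 weight percent

Molar mass of (Mg_0.55Fe_0.45)CaSi_2O_6: 0.55×24.305 + 0.45×55.845 + 1×40.078 + 2×28.085 + 6×15.999 = 230.740 g/mol.
Mass of Ca per formula unit: 1 × 40.078 = 40.078 g.
Weight fraction Ca = 40.078 / 230.740 = 0.1737.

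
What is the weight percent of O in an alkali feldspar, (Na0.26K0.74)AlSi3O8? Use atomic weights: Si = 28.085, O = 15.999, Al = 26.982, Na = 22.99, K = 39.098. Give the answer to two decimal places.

M((Na0.26K0.74)AlSi3O8) = 274.139 g/mol.
O contributes 8 × 15.999 = 127.992 g per mole.
127.992/274.139 = 0.4669 → 46.69%.

46.69 wt%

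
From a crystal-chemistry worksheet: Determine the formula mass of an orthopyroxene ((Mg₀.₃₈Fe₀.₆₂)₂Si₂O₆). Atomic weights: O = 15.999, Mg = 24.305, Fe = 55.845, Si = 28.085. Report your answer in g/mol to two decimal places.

239.88 g/mol

M = 0.76·24.305 + 1.24·55.845 + 2·28.085 + 6·15.999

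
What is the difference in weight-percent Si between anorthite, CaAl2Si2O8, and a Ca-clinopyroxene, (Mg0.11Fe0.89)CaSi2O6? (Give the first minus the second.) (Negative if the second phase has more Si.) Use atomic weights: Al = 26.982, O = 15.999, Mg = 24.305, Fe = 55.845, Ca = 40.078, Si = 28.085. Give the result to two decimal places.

-2.77 percentage points

First mineral: 56.170 g Si in 278.204 g formula = 20.19 wt% Si.
Second mineral: 56.170 g Si in 244.618 g formula = 22.96 wt% Si.
20.19% − 22.96% gives a difference of -2.77 percentage points.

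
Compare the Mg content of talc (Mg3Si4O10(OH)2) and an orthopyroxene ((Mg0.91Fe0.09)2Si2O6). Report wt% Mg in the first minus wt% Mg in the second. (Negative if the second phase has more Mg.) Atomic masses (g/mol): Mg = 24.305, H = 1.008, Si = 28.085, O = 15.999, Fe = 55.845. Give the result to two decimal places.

M(Mg3Si4O10(OH)2) = 379.259 g/mol, so wt% Mg = 72.915/379.259 × 100 = 19.23%.
M((Mg0.91Fe0.09)2Si2O6) = 206.451 g/mol, so wt% Mg = 44.235/206.451 × 100 = 21.43%.
19.23 − 21.43 = -2.20 pp.

-2.20 percentage points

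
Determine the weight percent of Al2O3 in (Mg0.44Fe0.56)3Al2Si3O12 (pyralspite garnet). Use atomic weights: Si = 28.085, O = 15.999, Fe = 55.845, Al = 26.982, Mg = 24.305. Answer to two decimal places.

M((Mg0.44Fe0.56)3Al2Si3O12) = 456.109 g/mol; M(Al2O3) = 101.961 g/mol.
Moles Al2O3 per formula unit = 2 Al ÷ 2 = 1.0000.
Al2O3 fraction = (1.0000 × 101.961) / 456.109 = 101.961/456.109 = 0.2235.

22.35 wt%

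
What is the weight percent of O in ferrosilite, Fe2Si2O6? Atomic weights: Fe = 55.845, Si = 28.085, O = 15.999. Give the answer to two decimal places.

36.38 weight percent

Molar mass of Fe2Si2O6: 2×55.845 + 2×28.085 + 6×15.999 = 263.854 g/mol.
Mass of O per formula unit: 6 × 15.999 = 95.994 g.
Weight fraction O = 95.994 / 263.854 = 0.3638.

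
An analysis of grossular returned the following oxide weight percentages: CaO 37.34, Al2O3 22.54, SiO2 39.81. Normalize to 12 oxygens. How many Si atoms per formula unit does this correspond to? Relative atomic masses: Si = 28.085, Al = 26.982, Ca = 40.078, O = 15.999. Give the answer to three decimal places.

2.996 Si apfu

CaO: 37.34/56.077 = 0.66587 mol → 0.66587 mol Ca, 0.66587 mol O.
Al2O3: 22.54/101.961 = 0.22106 mol → 0.44212 mol Al, 0.66318 mol O.
SiO2: 39.81/60.083 = 0.66258 mol → 0.66258 mol Si, 1.32516 mol O.
Total oxygen = 2.65421 mol. Normalization factor = 12/2.65421 = 4.52112.
Si per 12 O = 0.66258 × 4.52112 = 2.996.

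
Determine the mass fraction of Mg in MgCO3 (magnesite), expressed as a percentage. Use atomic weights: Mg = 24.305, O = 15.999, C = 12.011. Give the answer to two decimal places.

Molar mass of MgCO3: 1·24.305 + 1·12.011 + 3·15.999 = 84.313 g/mol.
Mass of Mg per formula unit: 1 × 24.305 = 24.305 g.
Weight fraction Mg = 24.305 / 84.313 = 0.2883.

28.83 weight percent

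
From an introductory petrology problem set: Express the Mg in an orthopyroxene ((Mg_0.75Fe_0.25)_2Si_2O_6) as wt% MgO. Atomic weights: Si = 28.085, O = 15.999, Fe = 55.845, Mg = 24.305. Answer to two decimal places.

M((Mg_0.75Fe_0.25)_2Si_2O_6) = 216.544 g/mol; M(MgO) = 40.304 g/mol.
Moles MgO per formula unit = 1.50 Mg ÷ 1 = 1.5000.
MgO fraction = (1.5000 × 40.304) / 216.544 = 60.456/216.544 = 0.2792.

27.92 wt%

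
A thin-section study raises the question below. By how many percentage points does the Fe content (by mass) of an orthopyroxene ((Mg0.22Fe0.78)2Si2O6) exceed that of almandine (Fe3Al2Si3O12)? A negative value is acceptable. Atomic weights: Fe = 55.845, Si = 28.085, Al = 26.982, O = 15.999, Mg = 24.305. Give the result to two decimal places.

M((Mg0.22Fe0.78)2Si2O6) = 249.976 g/mol, so wt% Fe = 87.118/249.976 × 100 = 34.85%.
M(Fe3Al2Si3O12) = 497.742 g/mol, so wt% Fe = 167.535/497.742 × 100 = 33.66%.
34.85 − 33.66 = 1.19 pp.

1.19 percentage points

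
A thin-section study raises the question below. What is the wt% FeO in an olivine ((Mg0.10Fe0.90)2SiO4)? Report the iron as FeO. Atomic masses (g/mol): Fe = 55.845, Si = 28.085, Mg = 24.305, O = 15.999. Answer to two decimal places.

M((Mg0.10Fe0.90)2SiO4) = 197.463 g/mol; M(FeO) = 71.844 g/mol.
Moles FeO per formula unit = 1.80 Fe ÷ 1 = 1.8000.
FeO fraction = (1.8000 × 71.844) / 197.463 = 129.319/197.463 = 0.6549.

65.49 wt%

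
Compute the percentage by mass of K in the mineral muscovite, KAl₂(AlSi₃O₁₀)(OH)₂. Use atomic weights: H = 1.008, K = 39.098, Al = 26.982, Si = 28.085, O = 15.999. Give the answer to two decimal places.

9.82 wt%

M(KAl₂(AlSi₃O₁₀)(OH)₂) = 398.303 g/mol.
K contributes 1 × 39.098 = 39.098 g per mole.
39.098/398.303 = 0.0982 → 9.82%.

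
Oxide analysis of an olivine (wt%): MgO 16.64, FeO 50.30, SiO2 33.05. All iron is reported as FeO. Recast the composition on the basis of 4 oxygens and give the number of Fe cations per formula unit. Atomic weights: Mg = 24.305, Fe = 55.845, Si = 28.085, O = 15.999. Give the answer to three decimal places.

1.265 Fe apfu

16.64 wt% MgO ÷ 40.304 g/mol = 0.41286 mol, giving 0.41286 Mg and 0.41286 O.
50.30 wt% FeO ÷ 71.844 g/mol = 0.70013 mol, giving 0.70013 Fe and 0.70013 O.
33.05 wt% SiO2 ÷ 60.083 g/mol = 0.55007 mol, giving 0.55007 Si and 1.10014 O.
Oxygen sums to 2.21313; scaling by 4/2.21313 = 1.80739 puts the formula on 4 O.
Fe: 0.70013 × 1.80739 = 1.265 atoms per formula unit.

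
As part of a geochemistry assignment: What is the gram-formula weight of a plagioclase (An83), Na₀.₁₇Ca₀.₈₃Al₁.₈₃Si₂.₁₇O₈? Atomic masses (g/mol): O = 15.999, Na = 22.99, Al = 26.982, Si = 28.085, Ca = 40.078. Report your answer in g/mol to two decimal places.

The formula mass is the sum 0.17*22.99 + 0.83*40.078 + 1.83*26.982 + 2.17*28.085 + 8*15.999.

275.49 g/mol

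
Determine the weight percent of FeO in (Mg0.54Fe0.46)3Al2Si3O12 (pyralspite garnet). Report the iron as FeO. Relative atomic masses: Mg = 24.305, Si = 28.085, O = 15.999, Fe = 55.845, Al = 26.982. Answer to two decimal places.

M((Mg0.54Fe0.46)3Al2Si3O12) = 446.647 g/mol; M(FeO) = 71.844 g/mol.
Moles FeO per formula unit = 1.38 Fe ÷ 1 = 1.3800.
FeO fraction = (1.3800 × 71.844) / 446.647 = 99.145/446.647 = 0.2220.

22.20 wt%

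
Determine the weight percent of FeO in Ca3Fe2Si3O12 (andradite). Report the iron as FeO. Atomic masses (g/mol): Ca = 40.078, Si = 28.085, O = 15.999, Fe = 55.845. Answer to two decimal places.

M(Ca3Fe2Si3O12) = 508.167 g/mol; M(FeO) = 71.844 g/mol.
Moles FeO per formula unit = 2 Fe ÷ 1 = 2.0000.
FeO fraction = (2.0000 × 71.844) / 508.167 = 143.688/508.167 = 0.2828.

28.28 wt%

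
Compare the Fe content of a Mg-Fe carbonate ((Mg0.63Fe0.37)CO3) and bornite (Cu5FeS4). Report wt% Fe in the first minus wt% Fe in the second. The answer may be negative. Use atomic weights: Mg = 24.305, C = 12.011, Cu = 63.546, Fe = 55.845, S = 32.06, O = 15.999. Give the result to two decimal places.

10.40 percentage points

First mineral: 20.663 g Fe in 95.983 g formula = 21.53 wt% Fe.
Second mineral: 55.845 g Fe in 501.815 g formula = 11.13 wt% Fe.
21.53% − 11.13% gives a difference of 10.40 percentage points.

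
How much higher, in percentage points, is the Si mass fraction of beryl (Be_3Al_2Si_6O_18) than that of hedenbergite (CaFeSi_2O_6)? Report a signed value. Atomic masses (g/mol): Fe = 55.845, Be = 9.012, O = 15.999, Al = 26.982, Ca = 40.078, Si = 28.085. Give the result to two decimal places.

M(Be_3Al_2Si_6O_18) = 537.492 g/mol, so wt% Si = 168.510/537.492 × 100 = 31.35%.
M(CaFeSi_2O_6) = 248.087 g/mol, so wt% Si = 56.170/248.087 × 100 = 22.64%.
31.35 − 22.64 = 8.71 pp.

8.71 percentage points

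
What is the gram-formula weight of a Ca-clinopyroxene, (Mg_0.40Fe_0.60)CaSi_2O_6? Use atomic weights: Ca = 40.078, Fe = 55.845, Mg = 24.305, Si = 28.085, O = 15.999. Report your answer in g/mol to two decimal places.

235.47 g/mol

The formula mass is the sum 0.40·24.305 + 0.60·55.845 + 1·40.078 + 2·28.085 + 6·15.999.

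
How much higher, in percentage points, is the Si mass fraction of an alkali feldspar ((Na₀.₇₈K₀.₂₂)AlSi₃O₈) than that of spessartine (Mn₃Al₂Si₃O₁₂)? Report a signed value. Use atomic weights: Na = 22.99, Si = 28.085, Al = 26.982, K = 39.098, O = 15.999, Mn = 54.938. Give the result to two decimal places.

First mineral: 84.255 g Si in 265.763 g formula = 31.70 wt% Si.
Second mineral: 84.255 g Si in 495.021 g formula = 17.02 wt% Si.
31.70% − 17.02% gives a difference of 14.68 percentage points.

14.68 percentage points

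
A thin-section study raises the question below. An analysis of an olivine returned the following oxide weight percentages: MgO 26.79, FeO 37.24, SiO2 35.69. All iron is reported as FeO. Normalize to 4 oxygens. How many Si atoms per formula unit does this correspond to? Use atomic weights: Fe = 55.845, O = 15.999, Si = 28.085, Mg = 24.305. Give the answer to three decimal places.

1.002 Si apfu

26.79 wt% MgO ÷ 40.304 g/mol = 0.66470 mol, giving 0.66470 Mg and 0.66470 O.
37.24 wt% FeO ÷ 71.844 g/mol = 0.51835 mol, giving 0.51835 Fe and 0.51835 O.
35.69 wt% SiO2 ÷ 60.083 g/mol = 0.59401 mol, giving 0.59401 Si and 1.18802 O.
Oxygen sums to 2.37107; scaling by 4/2.37107 = 1.68700 puts the formula on 4 O.
Si: 0.59401 × 1.68700 = 1.002 atoms per formula unit.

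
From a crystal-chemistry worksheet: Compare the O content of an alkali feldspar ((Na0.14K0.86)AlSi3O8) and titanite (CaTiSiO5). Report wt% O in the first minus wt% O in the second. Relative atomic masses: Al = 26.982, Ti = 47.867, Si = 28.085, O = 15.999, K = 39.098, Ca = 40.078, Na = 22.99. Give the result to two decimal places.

5.55 percentage points

First mineral: 127.992 g O in 276.072 g formula = 46.36 wt% O.
Second mineral: 79.995 g O in 196.025 g formula = 40.81 wt% O.
46.36% − 40.81% gives a difference of 5.55 percentage points.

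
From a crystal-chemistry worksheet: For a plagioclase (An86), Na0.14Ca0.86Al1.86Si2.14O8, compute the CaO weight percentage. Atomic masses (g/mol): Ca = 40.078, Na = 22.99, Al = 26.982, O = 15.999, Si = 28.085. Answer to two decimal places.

M(Na0.14Ca0.86Al1.86Si2.14O8) = 275.966 g/mol; M(CaO) = 56.077 g/mol.
Moles CaO per formula unit = 0.86 Ca ÷ 1 = 0.8600.
CaO fraction = (0.8600 × 56.077) / 275.966 = 48.226/275.966 = 0.1748.

17.48 wt%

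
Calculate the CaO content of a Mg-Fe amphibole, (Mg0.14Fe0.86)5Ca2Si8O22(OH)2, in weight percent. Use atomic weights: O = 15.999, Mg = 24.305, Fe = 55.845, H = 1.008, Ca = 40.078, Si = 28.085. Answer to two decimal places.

Formula mass = 947.975 g/mol.
2 Ca → 2.0000 mol CaO per formula unit; M(CaO) = 56.077, so CaO mass = 112.154 g.
112.154/947.975 × 100 = 11.83 wt%.

11.83 wt%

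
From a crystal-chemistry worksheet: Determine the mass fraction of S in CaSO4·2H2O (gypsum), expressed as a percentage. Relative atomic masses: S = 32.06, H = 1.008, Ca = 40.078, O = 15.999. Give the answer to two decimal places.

18.62 weight percent

Molar mass of CaSO4·2H2O: 1·40.078 + 1·32.06 + 6·15.999 + 4·1.008 = 172.164 g/mol.
Mass of S per formula unit: 1 × 32.06 = 32.060 g.
Weight fraction S = 32.060 / 172.164 = 0.1862.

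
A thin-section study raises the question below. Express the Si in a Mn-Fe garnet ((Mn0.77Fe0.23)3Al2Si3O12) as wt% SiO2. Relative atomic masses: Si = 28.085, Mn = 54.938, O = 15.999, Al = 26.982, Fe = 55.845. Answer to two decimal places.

36.37 wt%

Formula mass = 495.647 g/mol.
3 Si → 3.0000 mol SiO2 per formula unit; M(SiO2) = 60.083, so SiO2 mass = 180.249 g.
180.249/495.647 × 100 = 36.37 wt%.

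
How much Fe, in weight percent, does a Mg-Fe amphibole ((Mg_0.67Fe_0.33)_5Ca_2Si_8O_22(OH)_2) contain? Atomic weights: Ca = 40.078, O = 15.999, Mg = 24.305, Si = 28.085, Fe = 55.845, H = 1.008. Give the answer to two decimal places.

Molar mass of (Mg_0.67Fe_0.33)_5Ca_2Si_8O_22(OH)_2: 3.35×24.305 + 1.65×55.845 + 2×40.078 + 8×28.085 + 24×15.999 + 2×1.008 = 864.394 g/mol.
Mass of Fe per formula unit: 1.65 × 55.845 = 92.144 g.
Weight fraction Fe = 92.144 / 864.394 = 0.1066.

10.66 weight percent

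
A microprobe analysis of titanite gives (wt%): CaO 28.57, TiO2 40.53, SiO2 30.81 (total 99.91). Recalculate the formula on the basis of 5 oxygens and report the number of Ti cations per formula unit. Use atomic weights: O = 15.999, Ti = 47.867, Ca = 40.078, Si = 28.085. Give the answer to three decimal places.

CaO (M=56.077): mol = 0.50948; Ca = 0.50948, O = 0.50948.
TiO2 (M=79.865): mol = 0.50748; Ti = 0.50748, O = 1.01496.
SiO2 (M=60.083): mol = 0.51279; Si = 0.51279, O = 1.02558.
ΣO = 2.55002; factor = 5/ΣO = 1.96077.
Ti apfu = 0.50748 × 1.96077 = 0.995.

0.995 Ti apfu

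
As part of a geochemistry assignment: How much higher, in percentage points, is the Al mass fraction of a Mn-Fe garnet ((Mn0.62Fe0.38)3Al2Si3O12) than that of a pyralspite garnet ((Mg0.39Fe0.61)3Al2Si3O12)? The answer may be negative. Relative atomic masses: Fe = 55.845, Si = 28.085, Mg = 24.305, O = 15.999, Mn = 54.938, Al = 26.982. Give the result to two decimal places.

-0.83 percentage points

Al in (Mn0.62Fe0.38)3Al2Si3O12: molar mass 496.055 g/mol; 2×26.982 = 53.964 g → 10.88 wt%.
Al in (Mg0.39Fe0.61)3Al2Si3O12: molar mass 460.840 g/mol; 2×26.982 = 53.964 g → 11.71 wt%.
Difference = 10.88 − 11.71 = -0.83 percentage points.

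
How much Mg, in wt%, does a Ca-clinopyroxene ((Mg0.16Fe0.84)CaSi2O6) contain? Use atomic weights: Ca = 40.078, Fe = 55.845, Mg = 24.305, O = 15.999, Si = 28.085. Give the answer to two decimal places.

1.60 wt%

M((Mg0.16Fe0.84)CaSi2O6) = 243.041 g/mol.
Mg contributes 0.16 × 24.305 = 3.889 g per mole.
3.889/243.041 = 0.0160 → 1.60%.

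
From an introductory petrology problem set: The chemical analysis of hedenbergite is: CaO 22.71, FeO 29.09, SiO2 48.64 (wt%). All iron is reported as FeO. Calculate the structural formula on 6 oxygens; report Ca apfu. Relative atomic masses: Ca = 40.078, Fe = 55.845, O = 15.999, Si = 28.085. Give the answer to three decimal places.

1.000 Ca apfu

CaO (M=56.077): mol = 0.40498; Ca = 0.40498, O = 0.40498.
FeO (M=71.844): mol = 0.40491; Fe = 0.40491, O = 0.40491.
SiO2 (M=60.083): mol = 0.80955; Si = 0.80955, O = 1.61910.
ΣO = 2.42899; factor = 6/ΣO = 2.47016.
Ca apfu = 0.40498 × 2.47016 = 1.000.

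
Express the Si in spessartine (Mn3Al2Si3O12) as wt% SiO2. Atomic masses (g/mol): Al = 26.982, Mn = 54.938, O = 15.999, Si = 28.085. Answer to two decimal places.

36.41 wt%

Molar mass of Mn3Al2Si3O12 = 3×54.938 + 2×26.982 + 3×28.085 + 12×15.999 = 495.021 g/mol.
Each formula unit contains 3 Si, equivalent to 3/1 = 3.0000 mol SiO2.
M(SiO2) = 1×28.085 + 2×15.999 = 60.083 g/mol.
Mass of SiO2 per formula unit = 3.0000 × 60.083 = 180.249 g.
SiO2 wt% = 180.249 / 495.021 × 100 = 36.41%.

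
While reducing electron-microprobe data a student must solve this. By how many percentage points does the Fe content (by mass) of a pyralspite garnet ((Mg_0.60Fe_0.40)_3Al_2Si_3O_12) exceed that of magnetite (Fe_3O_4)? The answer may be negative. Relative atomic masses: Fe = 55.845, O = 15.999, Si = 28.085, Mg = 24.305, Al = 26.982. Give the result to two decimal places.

-57.16 percentage points

Fe in (Mg_0.60Fe_0.40)_3Al_2Si_3O_12: molar mass 440.970 g/mol; 1.20×55.845 = 67.014 g → 15.20 wt%.
Fe in Fe_3O_4: molar mass 231.531 g/mol; 3×55.845 = 167.535 g → 72.36 wt%.
Difference = 15.20 − 72.36 = -57.16 percentage points.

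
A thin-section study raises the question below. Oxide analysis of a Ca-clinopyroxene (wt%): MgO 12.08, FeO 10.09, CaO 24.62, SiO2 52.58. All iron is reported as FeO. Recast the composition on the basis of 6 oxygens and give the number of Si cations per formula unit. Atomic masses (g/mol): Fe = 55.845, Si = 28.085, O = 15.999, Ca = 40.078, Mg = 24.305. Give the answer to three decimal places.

1.997 Si apfu

12.08 wt% MgO ÷ 40.304 g/mol = 0.29972 mol, giving 0.29972 Mg and 0.29972 O.
10.09 wt% FeO ÷ 71.844 g/mol = 0.14044 mol, giving 0.14044 Fe and 0.14044 O.
24.62 wt% CaO ÷ 56.077 g/mol = 0.43904 mol, giving 0.43904 Ca and 0.43904 O.
52.58 wt% SiO2 ÷ 60.083 g/mol = 0.87512 mol, giving 0.87512 Si and 1.75024 O.
Oxygen sums to 2.62944; scaling by 6/2.62944 = 2.28185 puts the formula on 6 O.
Si: 0.87512 × 2.28185 = 1.997 atoms per formula unit.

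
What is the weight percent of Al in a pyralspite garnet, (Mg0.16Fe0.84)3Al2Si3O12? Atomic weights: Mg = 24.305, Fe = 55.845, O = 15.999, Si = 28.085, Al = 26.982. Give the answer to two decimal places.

M((Mg0.16Fe0.84)3Al2Si3O12) = 482.603 g/mol.
Al contributes 2 × 26.982 = 53.964 g per mole.
53.964/482.603 = 0.1118 → 11.18%.

11.18 weight percent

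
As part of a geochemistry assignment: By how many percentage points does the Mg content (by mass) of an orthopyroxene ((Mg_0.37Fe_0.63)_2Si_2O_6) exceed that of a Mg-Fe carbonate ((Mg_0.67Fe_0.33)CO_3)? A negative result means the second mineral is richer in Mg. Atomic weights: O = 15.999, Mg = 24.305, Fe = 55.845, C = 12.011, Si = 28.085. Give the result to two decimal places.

-9.71 percentage points

First mineral: 17.986 g Mg in 240.514 g formula = 7.48 wt% Mg.
Second mineral: 16.284 g Mg in 94.721 g formula = 17.19 wt% Mg.
7.48% − 17.19% gives a difference of -9.71 percentage points.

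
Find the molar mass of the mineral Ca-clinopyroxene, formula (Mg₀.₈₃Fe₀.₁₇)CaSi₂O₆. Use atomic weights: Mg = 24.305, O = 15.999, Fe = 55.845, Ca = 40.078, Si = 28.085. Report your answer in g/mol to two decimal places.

M = 0.83·24.305 + 0.17·55.845 + 1·40.078 + 2·28.085 + 6·15.999

221.91 g/mol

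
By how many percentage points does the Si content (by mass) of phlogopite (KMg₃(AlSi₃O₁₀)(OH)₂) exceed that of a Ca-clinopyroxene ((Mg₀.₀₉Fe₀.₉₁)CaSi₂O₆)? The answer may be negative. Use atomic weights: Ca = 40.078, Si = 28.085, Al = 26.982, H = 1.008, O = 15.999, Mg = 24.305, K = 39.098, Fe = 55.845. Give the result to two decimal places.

-2.71 percentage points

First mineral: 84.255 g Si in 417.254 g formula = 20.19 wt% Si.
Second mineral: 56.170 g Si in 245.248 g formula = 22.90 wt% Si.
20.19% − 22.90% gives a difference of -2.71 percentage points.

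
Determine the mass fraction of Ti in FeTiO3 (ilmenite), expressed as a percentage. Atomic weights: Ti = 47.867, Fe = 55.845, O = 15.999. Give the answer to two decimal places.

31.55 weight percent

M(FeTiO3) = 151.709 g/mol.
Ti contributes 1 × 47.867 = 47.867 g per mole.
47.867/151.709 = 0.3155 → 31.55%.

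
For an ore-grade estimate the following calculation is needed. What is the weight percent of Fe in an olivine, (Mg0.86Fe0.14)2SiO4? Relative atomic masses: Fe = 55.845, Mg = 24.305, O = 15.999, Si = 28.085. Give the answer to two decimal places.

10.46 weight percent

Molar mass of (Mg0.86Fe0.14)2SiO4: 1.72·24.305 + 0.28·55.845 + 1·28.085 + 4·15.999 = 149.522 g/mol.
Mass of Fe per formula unit: 0.28 × 55.845 = 15.637 g.
Weight fraction Fe = 15.637 / 149.522 = 0.1046.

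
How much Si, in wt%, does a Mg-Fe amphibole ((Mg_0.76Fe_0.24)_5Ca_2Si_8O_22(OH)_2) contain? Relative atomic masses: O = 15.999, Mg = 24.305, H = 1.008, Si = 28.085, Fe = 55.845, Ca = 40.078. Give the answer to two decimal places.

26.43 wt%

Formula mass = 3.80*24.305 + 1.20*55.845 + 2*40.078 + 8*28.085 + 24*15.999 + 2*1.008 = 850.201 g/mol, of which 224.680 g is Si.
So Si makes up 224.680/850.201 = 0.2643 of the mass, i.e. 26.43%.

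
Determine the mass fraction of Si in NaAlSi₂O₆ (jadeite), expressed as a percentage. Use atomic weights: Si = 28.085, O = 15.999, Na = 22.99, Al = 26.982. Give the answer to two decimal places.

27.79 wt%

M(NaAlSi₂O₆) = 202.136 g/mol.
Si contributes 2 × 28.085 = 56.170 g per mole.
56.170/202.136 = 0.2779 → 27.79%.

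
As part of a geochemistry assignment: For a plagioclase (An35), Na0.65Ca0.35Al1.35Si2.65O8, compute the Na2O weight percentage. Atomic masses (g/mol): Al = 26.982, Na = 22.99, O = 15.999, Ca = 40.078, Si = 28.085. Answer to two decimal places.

Molar mass of Na0.65Ca0.35Al1.35Si2.65O8 = 0.65*22.99 + 0.35*40.078 + 1.35*26.982 + 2.65*28.085 + 8*15.999 = 267.814 g/mol.
Each formula unit contains 0.65 Na, equivalent to 0.65/2 = 0.3250 mol Na2O.
M(Na2O) = 2×22.99 + 1×15.999 = 61.979 g/mol.
Mass of Na2O per formula unit = 0.3250 × 61.979 = 20.143 g.
Na2O wt% = 20.143 / 267.814 × 100 = 7.52%.

7.52 wt%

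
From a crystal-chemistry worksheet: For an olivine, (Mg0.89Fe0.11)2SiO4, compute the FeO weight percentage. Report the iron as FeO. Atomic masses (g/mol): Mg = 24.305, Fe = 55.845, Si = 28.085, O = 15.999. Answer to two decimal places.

10.71 wt%

M((Mg0.89Fe0.11)2SiO4) = 147.630 g/mol; M(FeO) = 71.844 g/mol.
Moles FeO per formula unit = 0.22 Fe ÷ 1 = 0.2200.
FeO fraction = (0.2200 × 71.844) / 147.630 = 15.806/147.630 = 0.1071.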